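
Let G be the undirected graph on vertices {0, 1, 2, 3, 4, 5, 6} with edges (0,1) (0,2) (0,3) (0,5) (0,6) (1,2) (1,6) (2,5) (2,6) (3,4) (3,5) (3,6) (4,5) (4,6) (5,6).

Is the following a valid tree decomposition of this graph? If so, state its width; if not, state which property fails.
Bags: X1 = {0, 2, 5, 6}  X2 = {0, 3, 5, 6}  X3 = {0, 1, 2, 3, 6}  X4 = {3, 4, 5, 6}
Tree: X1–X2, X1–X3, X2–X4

No — bags containing vertex 3 are not connected in the tree.

A tree decomposition must satisfy three properties: every vertex lies in some bag; for every edge, both endpoints lie together in some bag; and for every vertex, the bags containing it form a connected subtree. Here bags containing vertex 3 are not connected in the tree, so the decomposition is invalid.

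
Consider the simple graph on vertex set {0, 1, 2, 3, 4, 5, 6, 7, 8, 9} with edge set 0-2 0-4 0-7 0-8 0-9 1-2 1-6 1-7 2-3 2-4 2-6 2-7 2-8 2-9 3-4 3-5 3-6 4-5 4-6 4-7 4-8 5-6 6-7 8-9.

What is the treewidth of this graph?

A width-3 tree decomposition is:
Bags: B1 = {2, 4, 6, 7}  B2 = {0, 2, 4, 7}  B3 = {0, 2, 4, 8}  B4 = {2, 3, 4, 6}  B5 = {0, 2, 8, 9}  B6 = {3, 4, 5, 6}  B7 = {1, 2, 6, 7}
Tree: B1–B2, B2–B3, B1–B4, B3–B5, B4–B6, B1–B7
The largest bag has 4 vertices, giving width 3; this decomposition certifies tw(G) ≤ 3. Conversely, {1, 2, 6, 7} is a clique of size 4, and the vertices of any clique must share a bag in every tree decomposition; so some bag has ≥ 4 vertices and tw(G) ≥ 3. The upper and lower bounds meet at 3, so that is the treewidth.

3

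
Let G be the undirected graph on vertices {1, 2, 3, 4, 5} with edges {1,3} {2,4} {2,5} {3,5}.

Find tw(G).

1

A width-1 tree decomposition is:
Bags: B1 = {2, 4}  B2 = {2, 5}  B3 = {3, 5}  B4 = {1, 3}
Tree: B1–B2, B2–B3, B3–B4
Every bag has size at most 2, so the width is 2 − 1 = 1 and tw(G) ≤ 1. Since G has at least one edge (e.g. 4–2), it is not an edgeless graph, so tw(G) ≥ 1. Therefore the treewidth is 1.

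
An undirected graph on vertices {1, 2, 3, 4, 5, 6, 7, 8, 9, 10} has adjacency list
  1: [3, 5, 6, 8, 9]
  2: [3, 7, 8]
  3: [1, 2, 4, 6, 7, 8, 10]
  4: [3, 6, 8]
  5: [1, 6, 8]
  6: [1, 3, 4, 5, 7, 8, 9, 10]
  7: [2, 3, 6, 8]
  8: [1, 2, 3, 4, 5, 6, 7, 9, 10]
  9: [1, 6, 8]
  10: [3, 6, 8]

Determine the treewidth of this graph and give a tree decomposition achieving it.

Treewidth 3.
One optimal decomposition is:
Bags: B1 = {3, 4, 6, 8}  B2 = {1, 3, 6, 8}  B3 = {1, 6, 8, 9}  B4 = {3, 6, 8, 10}  B5 = {3, 6, 7, 8}  B6 = {2, 3, 7, 8}  B7 = {1, 5, 6, 8}
Tree: B1–B2, B2–B3, B1–B4, B4–B5, B5–B6, B2–B7

Each bag holds 4 vertices, so the decomposition has width 3, which upper-bounds the treewidth. For the lower bound, the 4 vertices {2, 3, 7, 8} are pairwise adjacent, and any tree decomposition puts a clique entirely inside one bag — forcing width ≥ 3. The upper and lower bounds meet at 3, so that is the treewidth.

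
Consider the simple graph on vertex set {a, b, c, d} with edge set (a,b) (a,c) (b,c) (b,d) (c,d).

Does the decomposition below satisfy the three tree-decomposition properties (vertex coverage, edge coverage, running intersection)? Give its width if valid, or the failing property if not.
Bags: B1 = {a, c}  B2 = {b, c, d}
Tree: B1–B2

A tree decomposition must satisfy three properties: every vertex lies in some bag; for every edge, both endpoints lie together in some bag; and for every vertex, the bags containing it form a connected subtree. Here edge (b,a) lies in no bag, so the decomposition is invalid.

No — edge (b,a) lies in no bag.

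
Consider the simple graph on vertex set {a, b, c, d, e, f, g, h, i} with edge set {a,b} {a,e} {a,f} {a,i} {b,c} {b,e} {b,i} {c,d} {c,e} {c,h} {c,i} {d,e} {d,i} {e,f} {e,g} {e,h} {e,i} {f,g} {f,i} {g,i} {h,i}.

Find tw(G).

A width-3 tree decomposition is:
Bags: B1 = {b, c, e, i}  B2 = {c, d, e, i}  B3 = {a, b, e, i}  B4 = {a, e, f, i}  B5 = {c, e, h, i}  B6 = {e, f, g, i}
Tree: B1–B2, B1–B3, B3–B4, B1–B5, B4–B6
Each bag holds 4 vertices, so the decomposition has width 3, which upper-bounds the treewidth. On the other hand G contains the 4-clique {e, f, g, i}. A clique must lie in a single bag of any decomposition, so no decomposition can have width below 3. Hence tw(G) = 3 exactly.

3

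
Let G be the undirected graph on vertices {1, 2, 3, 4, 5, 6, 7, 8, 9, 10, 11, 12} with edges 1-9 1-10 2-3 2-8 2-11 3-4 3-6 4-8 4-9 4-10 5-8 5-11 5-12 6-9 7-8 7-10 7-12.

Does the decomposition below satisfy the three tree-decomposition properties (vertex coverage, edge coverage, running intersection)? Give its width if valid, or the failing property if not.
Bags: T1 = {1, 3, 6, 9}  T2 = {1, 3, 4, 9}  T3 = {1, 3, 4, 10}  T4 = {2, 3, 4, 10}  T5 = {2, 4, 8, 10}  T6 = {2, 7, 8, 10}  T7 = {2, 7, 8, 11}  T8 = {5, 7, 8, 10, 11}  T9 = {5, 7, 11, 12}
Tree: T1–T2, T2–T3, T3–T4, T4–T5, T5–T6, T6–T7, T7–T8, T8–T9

No — bags containing vertex 10 are not connected in the tree.

A tree decomposition must satisfy three properties: every vertex lies in some bag; for every edge, both endpoints lie together in some bag; and for every vertex, the bags containing it form a connected subtree. Here bags containing vertex 10 are not connected in the tree, so the decomposition is invalid.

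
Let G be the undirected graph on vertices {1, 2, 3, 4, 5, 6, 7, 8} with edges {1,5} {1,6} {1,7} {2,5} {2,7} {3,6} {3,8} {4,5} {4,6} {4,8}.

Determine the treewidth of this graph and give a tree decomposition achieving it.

Each bag holds 3 vertices, so the decomposition has width 2, which upper-bounds the treewidth. The edges 7–2–5–1–7 form a cycle, so G is not a tree and its treewidth is at least 2. Combining the bounds, tw(G) = 2.

Treewidth 2.
Bags: B1 = {1, 2, 7}  B2 = {1, 2, 5}  B3 = {1, 5, 6}  B4 = {4, 5, 6}  B5 = {3, 4, 6}  B6 = {3, 4, 8}
Tree: B1–B2, B2–B3, B3–B4, B4–B5, B5–B6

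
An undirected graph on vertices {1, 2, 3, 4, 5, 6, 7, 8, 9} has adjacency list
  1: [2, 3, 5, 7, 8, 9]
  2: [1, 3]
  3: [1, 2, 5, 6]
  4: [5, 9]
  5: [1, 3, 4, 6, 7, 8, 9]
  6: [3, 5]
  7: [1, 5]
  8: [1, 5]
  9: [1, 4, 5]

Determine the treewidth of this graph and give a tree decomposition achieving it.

The largest bag has 3 vertices, giving width 2; this decomposition certifies tw(G) ≤ 2. Conversely, {1, 2, 3} is a clique of size 3, and the vertices of any clique must share a bag in every tree decomposition; so some bag has ≥ 3 vertices and tw(G) ≥ 2. Hence tw(G) = 2 exactly.

Treewidth 2.
One such decomposition:
Bags: B1 = {1, 5, 9}  B2 = {1, 3, 5}  B3 = {1, 5, 8}  B4 = {4, 5, 9}  B5 = {1, 5, 7}  B6 = {1, 2, 3}  B7 = {3, 5, 6}
Tree: B1–B2, B1–B3, B1–B4, B3–B5, B2–B6, B2–B7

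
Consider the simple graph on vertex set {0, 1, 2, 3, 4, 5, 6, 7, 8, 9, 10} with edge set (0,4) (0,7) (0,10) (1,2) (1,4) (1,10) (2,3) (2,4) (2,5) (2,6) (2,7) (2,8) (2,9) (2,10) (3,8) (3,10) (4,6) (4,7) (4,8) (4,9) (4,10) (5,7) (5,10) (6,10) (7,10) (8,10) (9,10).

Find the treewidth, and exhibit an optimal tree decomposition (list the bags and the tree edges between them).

The largest bag has 4 vertices, giving width 3; this decomposition certifies tw(G) ≤ 3. For the lower bound, the 4 vertices {0, 4, 7, 10} are pairwise adjacent, and any tree decomposition puts a clique entirely inside one bag — forcing width ≥ 3. Hence tw(G) = 3 exactly.

Treewidth 3.
Bags: B1 = {1, 2, 4, 10}  B2 = {2, 4, 7, 10}  B3 = {2, 4, 8, 10}  B4 = {2, 3, 8, 10}  B5 = {2, 4, 9, 10}  B6 = {2, 4, 6, 10}  B7 = {0, 4, 7, 10}  B8 = {2, 5, 7, 10}
Tree: B1–B2, B1–B3, B3–B4, B2–B5, B3–B6, B2–B7, B2–B8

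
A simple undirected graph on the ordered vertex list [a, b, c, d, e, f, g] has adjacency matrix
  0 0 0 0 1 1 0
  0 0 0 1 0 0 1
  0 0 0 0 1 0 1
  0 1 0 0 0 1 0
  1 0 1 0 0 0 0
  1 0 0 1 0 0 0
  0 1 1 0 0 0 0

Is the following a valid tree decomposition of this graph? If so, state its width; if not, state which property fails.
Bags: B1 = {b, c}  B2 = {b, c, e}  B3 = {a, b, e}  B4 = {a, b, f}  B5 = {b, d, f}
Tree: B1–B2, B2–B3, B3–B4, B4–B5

No — vertex g appears in no bag.

A tree decomposition must satisfy three properties: every vertex lies in some bag; for every edge, both endpoints lie together in some bag; and for every vertex, the bags containing it form a connected subtree. Here vertex g appears in no bag, so the decomposition is invalid.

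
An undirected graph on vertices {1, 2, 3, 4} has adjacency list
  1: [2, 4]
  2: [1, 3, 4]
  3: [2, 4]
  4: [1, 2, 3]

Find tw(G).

A width-2 tree decomposition is:
Bags: B1 = {2, 3, 4}  B2 = {1, 2, 4}
Tree: B1–B2
Every bag has size at most 3, so the width is 3 − 1 = 2 and tw(G) ≤ 2. For the lower bound, the 3 vertices {1, 2, 4} are pairwise adjacent, and any tree decomposition puts a clique entirely inside one bag — forcing width ≥ 2. Combining the bounds, tw(G) = 2.

2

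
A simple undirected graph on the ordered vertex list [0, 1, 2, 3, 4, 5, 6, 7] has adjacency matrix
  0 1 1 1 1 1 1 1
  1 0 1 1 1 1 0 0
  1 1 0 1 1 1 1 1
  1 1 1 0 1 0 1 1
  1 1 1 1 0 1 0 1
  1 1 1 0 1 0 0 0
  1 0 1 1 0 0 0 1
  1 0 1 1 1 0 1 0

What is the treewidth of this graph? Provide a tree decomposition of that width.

Each bag holds 5 vertices, so the decomposition has width 4, which upper-bounds the treewidth. Conversely, {0, 1, 2, 3, 4} is a clique of size 5, and the vertices of any clique must share a bag in every tree decomposition; so some bag has ≥ 5 vertices and tw(G) ≥ 4. The upper and lower bounds meet at 4, so that is the treewidth.

Treewidth 4.
One optimal decomposition is:
Bags: B1 = {0, 1, 2, 3, 4}  B2 = {0, 1, 2, 4, 5}  B3 = {0, 2, 3, 4, 7}  B4 = {0, 2, 3, 6, 7}
Tree: B1–B2, B1–B3, B3–B4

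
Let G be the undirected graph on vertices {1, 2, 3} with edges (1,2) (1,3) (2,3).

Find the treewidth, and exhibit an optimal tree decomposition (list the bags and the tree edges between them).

With just one bag of size 3, the width is 3 − 1 = 2, so tw(G) ≤ 2. For the lower bound, the 3 vertices {1, 2, 3} are pairwise adjacent, and any tree decomposition puts a clique entirely inside one bag — forcing width ≥ 2. The upper and lower bounds meet at 2, so that is the treewidth.

Treewidth 2.
Bags: B1 = {1, 2, 3}
Tree: (single bag)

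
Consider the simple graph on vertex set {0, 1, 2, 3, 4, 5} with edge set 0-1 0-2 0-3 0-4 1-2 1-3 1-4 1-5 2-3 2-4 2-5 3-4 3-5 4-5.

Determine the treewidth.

4

A width-4 tree decomposition is:
Bags: B1 = {0, 1, 2, 3, 4}  B2 = {1, 2, 3, 4, 5}
Tree: B1–B2
The largest bag has 5 vertices, giving width 4; this decomposition certifies tw(G) ≤ 4. For the lower bound, the 5 vertices {0, 1, 2, 3, 4} are pairwise adjacent, and any tree decomposition puts a clique entirely inside one bag — forcing width ≥ 4. Therefore the treewidth is 4.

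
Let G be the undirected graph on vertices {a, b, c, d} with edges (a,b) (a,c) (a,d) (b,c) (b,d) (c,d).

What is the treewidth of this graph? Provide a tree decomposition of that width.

Treewidth 3.
One such decomposition:
Bags: B1 = {a, b, c, d}
Tree: (single bag)

With just one bag of size 4, the width is 4 − 1 = 3, so tw(G) ≤ 3. Conversely, {a, b, c, d} is a clique of size 4, and the vertices of any clique must share a bag in every tree decomposition; so some bag has ≥ 4 vertices and tw(G) ≥ 3. Therefore the treewidth is 3.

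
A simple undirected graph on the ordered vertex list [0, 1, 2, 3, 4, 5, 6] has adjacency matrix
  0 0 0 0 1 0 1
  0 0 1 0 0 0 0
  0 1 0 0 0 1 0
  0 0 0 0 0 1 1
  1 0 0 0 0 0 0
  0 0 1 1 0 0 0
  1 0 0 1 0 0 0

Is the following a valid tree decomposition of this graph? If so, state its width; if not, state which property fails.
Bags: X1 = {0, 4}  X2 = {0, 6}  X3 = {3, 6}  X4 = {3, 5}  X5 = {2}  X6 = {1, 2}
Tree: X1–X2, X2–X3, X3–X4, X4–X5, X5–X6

A tree decomposition must satisfy three properties: every vertex lies in some bag; for every edge, both endpoints lie together in some bag; and for every vertex, the bags containing it form a connected subtree. Here edge (5,2) lies in no bag, so the decomposition is invalid.

No — edge (5,2) lies in no bag.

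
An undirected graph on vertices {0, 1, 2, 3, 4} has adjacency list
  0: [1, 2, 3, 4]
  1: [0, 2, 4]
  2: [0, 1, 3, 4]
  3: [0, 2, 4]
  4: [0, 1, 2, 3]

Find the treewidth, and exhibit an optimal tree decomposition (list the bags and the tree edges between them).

Each bag holds 4 vertices, so the decomposition has width 3, which upper-bounds the treewidth. On the other hand G contains the 4-clique {0, 1, 2, 4}. A clique must lie in a single bag of any decomposition, so no decomposition can have width below 3. The upper and lower bounds meet at 3, so that is the treewidth.

Treewidth 3.
Bags: B1 = {0, 1, 2, 4}  B2 = {0, 2, 3, 4}
Tree: B1–B2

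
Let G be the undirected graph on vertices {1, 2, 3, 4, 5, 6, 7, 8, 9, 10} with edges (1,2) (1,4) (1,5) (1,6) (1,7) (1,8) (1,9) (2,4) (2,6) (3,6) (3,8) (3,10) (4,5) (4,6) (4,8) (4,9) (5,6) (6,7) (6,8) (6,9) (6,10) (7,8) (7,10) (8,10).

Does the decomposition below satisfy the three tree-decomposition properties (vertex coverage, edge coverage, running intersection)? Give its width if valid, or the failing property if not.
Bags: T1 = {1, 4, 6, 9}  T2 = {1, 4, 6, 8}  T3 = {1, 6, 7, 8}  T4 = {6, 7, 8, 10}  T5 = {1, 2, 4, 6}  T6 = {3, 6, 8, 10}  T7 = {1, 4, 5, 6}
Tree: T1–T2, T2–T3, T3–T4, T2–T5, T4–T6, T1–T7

Checking the three conditions: (i) the bags cover all of {1, 2, 3, 4, 5, 6, 7, 8, 9, 10}; (ii) for each edge, some bag contains both endpoints; (iii) the bags containing any fixed vertex form a subtree. All hold, so the decomposition is valid with width 4 − 1 = 3.

Yes; width 3.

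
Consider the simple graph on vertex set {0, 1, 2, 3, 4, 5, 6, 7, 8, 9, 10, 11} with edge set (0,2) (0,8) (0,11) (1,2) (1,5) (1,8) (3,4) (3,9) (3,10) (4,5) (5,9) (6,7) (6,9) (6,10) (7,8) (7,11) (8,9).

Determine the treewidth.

3

A width-3 tree decomposition is:
Bags: B1 = {3, 4, 5, 10}  B2 = {3, 5, 9, 10}  B3 = {5, 6, 9, 10}  B4 = {1, 5, 6, 9}  B5 = {1, 6, 8, 9}  B6 = {1, 6, 7, 8}  B7 = {1, 2, 7, 8}  B8 = {0, 2, 7, 8}  B9 = {0, 2, 7, 11}
Tree: B1–B2, B2–B3, B3–B4, B4–B5, B5–B6, B6–B7, B7–B8, B8–B9
Each bag holds 4 vertices, so the decomposition has width 3, which upper-bounds the treewidth. For the lower bound: the 4 vertex sets {3,4,10}, {5}, {9}, {1,6,7,8} are disjoint, each induces a connected subgraph, and every pair is joined by at least one edge of G. Contracting each set to a single vertex therefore yields K_{4} as a minor, and since treewidth is minor-monotone, tw(G) ≥ tw(K_{4}) = 3. Combining the bounds, tw(G) = 3.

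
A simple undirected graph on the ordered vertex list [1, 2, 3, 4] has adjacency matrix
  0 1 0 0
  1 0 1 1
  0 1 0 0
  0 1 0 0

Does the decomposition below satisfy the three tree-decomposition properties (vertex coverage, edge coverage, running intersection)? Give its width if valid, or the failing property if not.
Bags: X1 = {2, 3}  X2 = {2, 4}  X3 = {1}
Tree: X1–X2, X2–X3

No — edge (2,1) lies in no bag.

A tree decomposition must satisfy three properties: every vertex lies in some bag; for every edge, both endpoints lie together in some bag; and for every vertex, the bags containing it form a connected subtree. Here edge (2,1) lies in no bag, so the decomposition is invalid.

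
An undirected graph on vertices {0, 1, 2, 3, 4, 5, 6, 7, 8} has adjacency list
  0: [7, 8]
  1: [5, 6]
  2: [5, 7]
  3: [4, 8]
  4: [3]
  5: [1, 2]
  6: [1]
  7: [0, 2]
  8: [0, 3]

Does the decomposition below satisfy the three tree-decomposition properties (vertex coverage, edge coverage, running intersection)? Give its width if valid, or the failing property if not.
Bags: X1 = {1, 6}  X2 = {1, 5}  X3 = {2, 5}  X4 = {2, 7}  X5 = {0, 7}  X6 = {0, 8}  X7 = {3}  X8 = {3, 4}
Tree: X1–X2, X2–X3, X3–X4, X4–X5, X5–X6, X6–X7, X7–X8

No — edge (8,3) lies in no bag.

A tree decomposition must satisfy three properties: every vertex lies in some bag; for every edge, both endpoints lie together in some bag; and for every vertex, the bags containing it form a connected subtree. Here edge (8,3) lies in no bag, so the decomposition is invalid.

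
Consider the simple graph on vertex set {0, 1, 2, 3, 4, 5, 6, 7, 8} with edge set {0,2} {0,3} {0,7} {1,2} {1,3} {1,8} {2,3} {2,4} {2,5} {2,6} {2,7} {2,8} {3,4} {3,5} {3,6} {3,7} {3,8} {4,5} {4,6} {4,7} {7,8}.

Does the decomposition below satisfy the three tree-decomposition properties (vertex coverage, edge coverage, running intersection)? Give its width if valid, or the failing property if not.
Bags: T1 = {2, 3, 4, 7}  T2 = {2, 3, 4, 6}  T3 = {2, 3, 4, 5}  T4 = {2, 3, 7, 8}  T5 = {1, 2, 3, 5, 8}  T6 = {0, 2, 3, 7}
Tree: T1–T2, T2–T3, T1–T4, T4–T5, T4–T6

A tree decomposition must satisfy three properties: every vertex lies in some bag; for every edge, both endpoints lie together in some bag; and for every vertex, the bags containing it form a connected subtree. Here bags containing vertex 5 are not connected in the tree, so the decomposition is invalid.

No — bags containing vertex 5 are not connected in the tree.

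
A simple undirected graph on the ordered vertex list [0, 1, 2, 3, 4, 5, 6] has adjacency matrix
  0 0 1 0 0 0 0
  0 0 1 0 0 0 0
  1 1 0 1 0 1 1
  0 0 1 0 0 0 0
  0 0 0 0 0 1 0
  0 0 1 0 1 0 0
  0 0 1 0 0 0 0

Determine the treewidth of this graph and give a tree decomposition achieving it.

Treewidth 1.
Bags: B1 = {2, 6}  B2 = {2, 5}  B3 = {0, 2}  B4 = {1, 2}  B5 = {2, 3}  B6 = {4, 5}
Tree: B1–B2, B1–B3, B2–B4, B3–B5, B2–B6

Every bag has size at most 2, so the width is 2 − 1 = 1 and tw(G) ≤ 1. G has an edge, so its treewidth is at least 1. The upper and lower bounds meet at 1, so that is the treewidth.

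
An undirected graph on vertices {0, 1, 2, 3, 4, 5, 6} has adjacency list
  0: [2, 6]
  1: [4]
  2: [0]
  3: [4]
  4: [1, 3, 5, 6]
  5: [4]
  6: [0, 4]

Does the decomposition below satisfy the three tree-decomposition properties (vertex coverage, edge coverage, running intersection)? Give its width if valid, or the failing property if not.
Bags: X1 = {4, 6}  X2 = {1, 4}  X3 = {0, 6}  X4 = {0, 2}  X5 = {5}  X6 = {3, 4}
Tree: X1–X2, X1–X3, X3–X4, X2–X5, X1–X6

No — edge (4,5) lies in no bag.

A tree decomposition must satisfy three properties: every vertex lies in some bag; for every edge, both endpoints lie together in some bag; and for every vertex, the bags containing it form a connected subtree. Here edge (4,5) lies in no bag, so the decomposition is invalid.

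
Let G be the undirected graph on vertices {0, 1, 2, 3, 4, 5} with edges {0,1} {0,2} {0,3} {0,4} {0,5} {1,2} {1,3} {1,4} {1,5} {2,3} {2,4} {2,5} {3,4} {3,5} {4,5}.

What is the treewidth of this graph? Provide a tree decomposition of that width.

With just one bag of size 6, the width is 6 − 1 = 5, so tw(G) ≤ 5. For the lower bound, the 6 vertices {0, 1, 2, 3, 4, 5} are pairwise adjacent, and any tree decomposition puts a clique entirely inside one bag — forcing width ≥ 5. Hence tw(G) = 5 exactly.

Treewidth 5.
One optimal decomposition is:
Bags: B1 = {0, 1, 2, 3, 4, 5}
Tree: (single bag)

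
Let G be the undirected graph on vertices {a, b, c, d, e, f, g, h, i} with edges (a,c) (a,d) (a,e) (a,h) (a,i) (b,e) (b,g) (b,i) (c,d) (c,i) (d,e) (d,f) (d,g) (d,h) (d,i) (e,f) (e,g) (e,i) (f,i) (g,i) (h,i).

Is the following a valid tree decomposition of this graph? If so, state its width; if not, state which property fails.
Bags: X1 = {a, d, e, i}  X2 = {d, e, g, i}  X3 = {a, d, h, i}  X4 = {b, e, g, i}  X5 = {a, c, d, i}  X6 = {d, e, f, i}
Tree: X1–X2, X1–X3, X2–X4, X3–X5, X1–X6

Yes; width 3.

Checking the three conditions: (i) the bags cover all of {a, b, c, d, e, f, g, h, i}; (ii) for each edge, some bag contains both endpoints; (iii) the bags containing any fixed vertex form a subtree. All hold, so the decomposition is valid with width 4 − 1 = 3.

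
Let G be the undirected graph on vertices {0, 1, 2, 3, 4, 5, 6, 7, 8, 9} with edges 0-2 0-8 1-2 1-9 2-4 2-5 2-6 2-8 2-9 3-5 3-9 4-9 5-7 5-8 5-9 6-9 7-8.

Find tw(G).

A width-2 tree decomposition is:
Bags: B1 = {2, 5, 9}  B2 = {2, 5, 8}  B3 = {3, 5, 9}  B4 = {2, 4, 9}  B5 = {1, 2, 9}  B6 = {0, 2, 8}  B7 = {5, 7, 8}  B8 = {2, 6, 9}
Tree: B1–B2, B1–B3, B1–B4, B4–B5, B2–B6, B2–B7, B5–B8
Every bag has size at most 3, so the width is 3 − 1 = 2 and tw(G) ≤ 2. On the other hand G contains the 3-clique {0, 2, 8}. A clique must lie in a single bag of any decomposition, so no decomposition can have width below 2. Hence tw(G) = 2 exactly.

2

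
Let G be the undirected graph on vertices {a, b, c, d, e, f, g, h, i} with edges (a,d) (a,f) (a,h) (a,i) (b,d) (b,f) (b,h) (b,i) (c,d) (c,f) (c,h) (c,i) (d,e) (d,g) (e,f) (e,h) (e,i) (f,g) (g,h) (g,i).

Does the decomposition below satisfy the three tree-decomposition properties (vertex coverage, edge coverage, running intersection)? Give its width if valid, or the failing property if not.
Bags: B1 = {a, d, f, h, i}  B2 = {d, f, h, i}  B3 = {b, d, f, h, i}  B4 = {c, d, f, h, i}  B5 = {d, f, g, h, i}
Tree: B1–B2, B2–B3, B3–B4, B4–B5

A tree decomposition must satisfy three properties: every vertex lies in some bag; for every edge, both endpoints lie together in some bag; and for every vertex, the bags containing it form a connected subtree. Here vertex e appears in no bag, so the decomposition is invalid.

No — vertex e appears in no bag.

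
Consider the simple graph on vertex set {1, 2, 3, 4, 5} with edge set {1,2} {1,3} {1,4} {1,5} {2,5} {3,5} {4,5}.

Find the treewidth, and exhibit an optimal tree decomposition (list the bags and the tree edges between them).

Treewidth 2.
Bags: B1 = {1, 2, 5}  B2 = {1, 3, 5}  B3 = {1, 4, 5}
Tree: B1–B2, B1–B3

Each bag holds 3 vertices, so the decomposition has width 2, which upper-bounds the treewidth. Conversely, {1, 2, 5} is a clique of size 3, and the vertices of any clique must share a bag in every tree decomposition; so some bag has ≥ 3 vertices and tw(G) ≥ 2. Therefore the treewidth is 2.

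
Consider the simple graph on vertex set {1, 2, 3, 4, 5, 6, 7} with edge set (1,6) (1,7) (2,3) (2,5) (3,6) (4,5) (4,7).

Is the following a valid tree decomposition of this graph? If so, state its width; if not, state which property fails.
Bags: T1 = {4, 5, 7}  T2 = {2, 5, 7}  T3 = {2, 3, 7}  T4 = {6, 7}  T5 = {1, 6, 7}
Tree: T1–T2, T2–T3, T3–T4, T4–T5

No — edge (3,6) lies in no bag.

A tree decomposition must satisfy three properties: every vertex lies in some bag; for every edge, both endpoints lie together in some bag; and for every vertex, the bags containing it form a connected subtree. Here edge (3,6) lies in no bag, so the decomposition is invalid.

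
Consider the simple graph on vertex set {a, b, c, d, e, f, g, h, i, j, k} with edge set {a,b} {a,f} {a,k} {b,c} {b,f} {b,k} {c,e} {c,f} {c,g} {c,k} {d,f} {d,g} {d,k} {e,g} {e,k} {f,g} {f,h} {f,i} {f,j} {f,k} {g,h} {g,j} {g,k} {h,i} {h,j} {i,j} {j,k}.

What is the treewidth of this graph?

A width-3 tree decomposition is:
Bags: B1 = {d, f, g, k}  B2 = {c, f, g, k}  B3 = {b, c, f, k}  B4 = {a, b, f, k}  B5 = {c, e, g, k}  B6 = {f, g, j, k}  B7 = {f, g, h, j}  B8 = {f, h, i, j}
Tree: B1–B2, B2–B3, B3–B4, B2–B5, B2–B6, B6–B7, B7–B8
Each bag holds 4 vertices, so the decomposition has width 3, which upper-bounds the treewidth. On the other hand G contains the 4-clique {c, e, g, k}. A clique must lie in a single bag of any decomposition, so no decomposition can have width below 3. Therefore the treewidth is 3.

3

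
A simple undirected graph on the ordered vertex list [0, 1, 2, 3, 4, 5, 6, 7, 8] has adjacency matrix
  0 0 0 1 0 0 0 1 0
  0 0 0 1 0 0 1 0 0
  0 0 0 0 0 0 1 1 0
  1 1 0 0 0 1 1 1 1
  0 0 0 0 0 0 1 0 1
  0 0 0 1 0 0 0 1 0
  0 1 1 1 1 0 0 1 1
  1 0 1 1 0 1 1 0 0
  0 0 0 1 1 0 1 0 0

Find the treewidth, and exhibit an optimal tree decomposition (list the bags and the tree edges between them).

Treewidth 2.
Bags: B1 = {3, 6, 8}  B2 = {3, 6, 7}  B3 = {2, 6, 7}  B4 = {0, 3, 7}  B5 = {1, 3, 6}  B6 = {3, 5, 7}  B7 = {4, 6, 8}
Tree: B1–B2, B2–B3, B2–B4, B2–B5, B4–B6, B1–B7

Every bag has size at most 3, so the width is 3 − 1 = 2 and tw(G) ≤ 2. For the lower bound, the 3 vertices {2, 6, 7} are pairwise adjacent, and any tree decomposition puts a clique entirely inside one bag — forcing width ≥ 2. Combining the bounds, tw(G) = 2.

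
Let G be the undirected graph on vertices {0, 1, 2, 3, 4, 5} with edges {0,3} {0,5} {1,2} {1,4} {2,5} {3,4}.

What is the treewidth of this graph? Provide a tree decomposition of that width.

Each bag holds 3 vertices, so the decomposition has width 2, which upper-bounds the treewidth. Since 2–1–4–3–0–5–2 is a cycle in G, G is not acyclic. Forests are exactly the graphs of treewidth ≤ 1, so tw(G) ≥ 2. Combining the bounds, tw(G) = 2.

Treewidth 2.
One such decomposition:
Bags: B1 = {1, 2, 4}  B2 = {2, 3, 4}  B3 = {0, 2, 3}  B4 = {0, 2, 5}
Tree: B1–B2, B2–B3, B3–B4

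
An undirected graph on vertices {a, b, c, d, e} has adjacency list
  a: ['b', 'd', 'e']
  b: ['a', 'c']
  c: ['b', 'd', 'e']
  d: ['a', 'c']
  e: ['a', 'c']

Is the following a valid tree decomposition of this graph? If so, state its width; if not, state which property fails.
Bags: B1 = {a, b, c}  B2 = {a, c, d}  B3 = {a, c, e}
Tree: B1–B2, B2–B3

Checking the three conditions: (i) the bags cover all of {a, b, c, d, e}; (ii) for each edge, some bag contains both endpoints; (iii) the bags containing any fixed vertex form a subtree. All hold, so the decomposition is valid with width 3 − 1 = 2.

Yes; width 2.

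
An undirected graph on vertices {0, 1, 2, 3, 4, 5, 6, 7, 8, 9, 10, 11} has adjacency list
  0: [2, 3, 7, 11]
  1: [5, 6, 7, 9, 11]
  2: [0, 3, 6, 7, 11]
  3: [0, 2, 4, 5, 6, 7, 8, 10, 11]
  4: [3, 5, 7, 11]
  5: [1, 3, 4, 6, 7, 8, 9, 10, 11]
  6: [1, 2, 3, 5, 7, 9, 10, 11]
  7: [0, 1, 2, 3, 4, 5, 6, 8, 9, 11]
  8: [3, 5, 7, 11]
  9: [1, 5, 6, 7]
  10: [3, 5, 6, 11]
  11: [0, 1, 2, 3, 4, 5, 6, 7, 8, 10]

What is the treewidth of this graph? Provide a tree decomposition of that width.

Every bag has size at most 5, so the width is 5 − 1 = 4 and tw(G) ≤ 4. For the lower bound, the 5 vertices {3, 5, 6, 10, 11} are pairwise adjacent, and any tree decomposition puts a clique entirely inside one bag — forcing width ≥ 4. Hence tw(G) = 4 exactly.

Treewidth 4.
Bags: B1 = {3, 5, 6, 10, 11}  B2 = {3, 5, 6, 7, 11}  B3 = {2, 3, 6, 7, 11}  B4 = {3, 5, 7, 8, 11}  B5 = {0, 2, 3, 7, 11}  B6 = {1, 5, 6, 7, 11}  B7 = {3, 4, 5, 7, 11}  B8 = {1, 5, 6, 7, 9}
Tree: B1–B2, B2–B3, B2–B4, B3–B5, B2–B6, B4–B7, B6–B8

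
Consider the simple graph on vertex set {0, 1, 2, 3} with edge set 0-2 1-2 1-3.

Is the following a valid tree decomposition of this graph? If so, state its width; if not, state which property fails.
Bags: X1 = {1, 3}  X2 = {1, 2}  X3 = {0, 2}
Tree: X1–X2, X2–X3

Yes; width 1.

Checking the three conditions: (i) the bags cover all of {0, 1, 2, 3}; (ii) for each edge, some bag contains both endpoints; (iii) the bags containing any fixed vertex form a subtree. All hold, so the decomposition is valid with width 2 − 1 = 1.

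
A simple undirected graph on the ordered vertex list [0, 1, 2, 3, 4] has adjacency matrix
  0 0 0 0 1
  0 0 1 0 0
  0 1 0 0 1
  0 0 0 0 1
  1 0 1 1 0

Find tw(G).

A width-1 tree decomposition is:
Bags: B1 = {3, 4}  B2 = {2, 4}  B3 = {0, 4}  B4 = {1, 2}
Tree: B1–B2, B1–B3, B2–B4
Every bag has size at most 2, so the width is 2 − 1 = 1 and tw(G) ≤ 1. G has an edge, so its treewidth is at least 1. The upper and lower bounds meet at 1, so that is the treewidth.

1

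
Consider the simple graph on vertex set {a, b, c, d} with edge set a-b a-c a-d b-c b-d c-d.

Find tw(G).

A width-3 tree decomposition is:
Bags: B1 = {a, b, c, d}
Tree: (single bag)
A single bag containing all 4 vertices is trivially a valid decomposition of width 3. Conversely, {a, b, c, d} is a clique of size 4, and the vertices of any clique must share a bag in every tree decomposition; so some bag has ≥ 4 vertices and tw(G) ≥ 3. Hence tw(G) = 3 exactly.

3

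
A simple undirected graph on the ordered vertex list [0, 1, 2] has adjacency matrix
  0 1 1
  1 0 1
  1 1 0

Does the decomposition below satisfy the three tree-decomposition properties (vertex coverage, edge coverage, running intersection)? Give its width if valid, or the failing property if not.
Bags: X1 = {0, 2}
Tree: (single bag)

A tree decomposition must satisfy three properties: every vertex lies in some bag; for every edge, both endpoints lie together in some bag; and for every vertex, the bags containing it form a connected subtree. Here vertex 1 appears in no bag, so the decomposition is invalid.

No — vertex 1 appears in no bag.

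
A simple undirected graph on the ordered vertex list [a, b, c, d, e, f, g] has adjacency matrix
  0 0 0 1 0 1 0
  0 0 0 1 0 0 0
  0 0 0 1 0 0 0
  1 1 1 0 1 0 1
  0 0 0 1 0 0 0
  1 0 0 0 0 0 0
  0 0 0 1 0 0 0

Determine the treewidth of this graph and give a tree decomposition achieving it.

Treewidth 1.
One such decomposition:
Bags: B1 = {a, d}  B2 = {a, f}  B3 = {b, d}  B4 = {d, g}  B5 = {d, e}  B6 = {c, d}
Tree: B1–B2, B1–B3, B1–B4, B1–B5, B1–B6

The largest bag has 2 vertices, giving width 1; this decomposition certifies tw(G) ≤ 1. G has an edge, so its treewidth is at least 1. The upper and lower bounds meet at 1, so that is the treewidth.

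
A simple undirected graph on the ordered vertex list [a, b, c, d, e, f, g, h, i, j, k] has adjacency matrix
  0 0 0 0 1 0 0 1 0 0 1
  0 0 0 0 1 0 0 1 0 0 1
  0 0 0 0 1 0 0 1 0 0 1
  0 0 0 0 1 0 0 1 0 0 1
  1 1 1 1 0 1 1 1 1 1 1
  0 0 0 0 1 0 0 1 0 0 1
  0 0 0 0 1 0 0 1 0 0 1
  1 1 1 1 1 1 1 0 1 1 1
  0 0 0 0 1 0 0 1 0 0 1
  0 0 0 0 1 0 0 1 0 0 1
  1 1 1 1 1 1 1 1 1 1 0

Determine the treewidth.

A width-3 tree decomposition is:
Bags: B1 = {e, f, h, k}  B2 = {e, h, i, k}  B3 = {e, h, j, k}  B4 = {d, e, h, k}  B5 = {a, e, h, k}  B6 = {b, e, h, k}  B7 = {c, e, h, k}  B8 = {e, g, h, k}
Tree: B1–B2, B2–B3, B2–B4, B4–B5, B4–B6, B3–B7, B4–B8
Every bag has size at most 4, so the width is 4 − 1 = 3 and tw(G) ≤ 3. For the lower bound, the 4 vertices {d, e, h, k} are pairwise adjacent, and any tree decomposition puts a clique entirely inside one bag — forcing width ≥ 3. Combining the bounds, tw(G) = 3.

3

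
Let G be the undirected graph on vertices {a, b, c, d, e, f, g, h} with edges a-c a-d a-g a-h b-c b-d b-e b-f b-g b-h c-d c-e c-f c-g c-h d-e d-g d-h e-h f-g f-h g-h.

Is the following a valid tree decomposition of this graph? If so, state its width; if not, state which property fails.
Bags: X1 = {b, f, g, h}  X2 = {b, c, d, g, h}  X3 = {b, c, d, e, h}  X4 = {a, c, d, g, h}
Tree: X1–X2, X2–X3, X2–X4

No — edge (c,f) lies in no bag.

A tree decomposition must satisfy three properties: every vertex lies in some bag; for every edge, both endpoints lie together in some bag; and for every vertex, the bags containing it form a connected subtree. Here edge (c,f) lies in no bag, so the decomposition is invalid.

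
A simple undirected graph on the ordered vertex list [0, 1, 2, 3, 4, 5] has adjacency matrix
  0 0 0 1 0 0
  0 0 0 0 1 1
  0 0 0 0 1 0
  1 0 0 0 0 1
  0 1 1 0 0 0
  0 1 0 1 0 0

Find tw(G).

1

A width-1 tree decomposition is:
Bags: B1 = {0, 3}  B2 = {3, 5}  B3 = {1, 5}  B4 = {1, 4}  B5 = {2, 4}
Tree: B1–B2, B2–B3, B3–B4, B4–B5
The largest bag has 2 vertices, giving width 1; this decomposition certifies tw(G) ≤ 1. Any graph with an edge has treewidth ≥ 1, and G has the edge 0–3. Combining the bounds, tw(G) = 1.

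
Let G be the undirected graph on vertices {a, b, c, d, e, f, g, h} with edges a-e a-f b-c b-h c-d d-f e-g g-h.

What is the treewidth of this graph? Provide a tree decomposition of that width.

Each bag holds 3 vertices, so the decomposition has width 2, which upper-bounds the treewidth. The edges e–g–h–b–c–d–f–a–e form a cycle, so G is not a tree and its treewidth is at least 2. Therefore the treewidth is 2.

Treewidth 2.
Bags: B1 = {e, g, h}  B2 = {b, e, h}  B3 = {b, c, e}  B4 = {c, d, e}  B5 = {d, e, f}  B6 = {a, e, f}
Tree: B1–B2, B2–B3, B3–B4, B4–B5, B5–B6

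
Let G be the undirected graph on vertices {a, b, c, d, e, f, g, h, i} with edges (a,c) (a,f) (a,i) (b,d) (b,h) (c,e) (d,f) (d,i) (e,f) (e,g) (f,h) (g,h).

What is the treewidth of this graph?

A width-3 tree decomposition is:
Bags: B1 = {a, b, d, i}  B2 = {a, b, d, f}  B3 = {a, b, f, h}  B4 = {a, c, f, h}  B5 = {c, e, f, h}  B6 = {c, e, g, h}
Tree: B1–B2, B2–B3, B3–B4, B4–B5, B5–B6
Each bag holds 4 vertices, so the decomposition has width 3, which upper-bounds the treewidth. For the lower bound: the 4 vertex sets {b,d,i}, {a}, {f}, {c,e,g,h} are disjoint, each induces a connected subgraph, and every pair is joined by at least one edge of G. Contracting each set to a single vertex therefore yields K_{4} as a minor, and since treewidth is minor-monotone, tw(G) ≥ tw(K_{4}) = 3. Combining the bounds, tw(G) = 3.

3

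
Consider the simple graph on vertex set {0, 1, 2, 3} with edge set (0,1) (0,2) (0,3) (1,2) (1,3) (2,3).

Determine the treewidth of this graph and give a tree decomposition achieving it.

A single bag containing all 4 vertices is trivially a valid decomposition of width 3. Conversely, {0, 1, 2, 3} is a clique of size 4, and the vertices of any clique must share a bag in every tree decomposition; so some bag has ≥ 4 vertices and tw(G) ≥ 3. The upper and lower bounds meet at 3, so that is the treewidth.

Treewidth 3.
Bags: B1 = {0, 1, 2, 3}
Tree: (single bag)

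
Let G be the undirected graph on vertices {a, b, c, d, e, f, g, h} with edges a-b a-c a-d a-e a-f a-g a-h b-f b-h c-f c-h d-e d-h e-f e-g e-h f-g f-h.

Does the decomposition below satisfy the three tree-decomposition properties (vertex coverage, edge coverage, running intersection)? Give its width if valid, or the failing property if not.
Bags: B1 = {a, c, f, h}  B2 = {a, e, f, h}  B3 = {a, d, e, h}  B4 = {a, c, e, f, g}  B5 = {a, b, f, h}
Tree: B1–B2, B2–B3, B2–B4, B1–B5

A tree decomposition must satisfy three properties: every vertex lies in some bag; for every edge, both endpoints lie together in some bag; and for every vertex, the bags containing it form a connected subtree. Here bags containing vertex c are not connected in the tree, so the decomposition is invalid.

No — bags containing vertex c are not connected in the tree.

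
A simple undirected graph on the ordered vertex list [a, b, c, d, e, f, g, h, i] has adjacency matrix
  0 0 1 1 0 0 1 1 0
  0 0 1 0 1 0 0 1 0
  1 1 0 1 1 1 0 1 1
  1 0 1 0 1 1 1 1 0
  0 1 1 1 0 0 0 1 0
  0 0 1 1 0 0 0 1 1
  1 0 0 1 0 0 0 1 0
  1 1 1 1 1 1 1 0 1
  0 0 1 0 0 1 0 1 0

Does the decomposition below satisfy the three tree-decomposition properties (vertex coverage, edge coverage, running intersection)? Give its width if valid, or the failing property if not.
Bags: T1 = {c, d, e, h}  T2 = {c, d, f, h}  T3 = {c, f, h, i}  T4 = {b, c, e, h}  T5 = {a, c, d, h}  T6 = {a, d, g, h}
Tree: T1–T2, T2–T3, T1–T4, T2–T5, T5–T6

Yes; width 3.

Vertex coverage: the bags together contain {a, b, c, d, e, f, g, h, i}, the full vertex set. Edge coverage: each edge of G has both endpoints in at least one bag. Running intersection: for every vertex, the bags containing it form a connected subtree. All three properties hold, so this is a valid tree decomposition of width max|bag| − 1 = 3, and hence tw(G) ≤ 3.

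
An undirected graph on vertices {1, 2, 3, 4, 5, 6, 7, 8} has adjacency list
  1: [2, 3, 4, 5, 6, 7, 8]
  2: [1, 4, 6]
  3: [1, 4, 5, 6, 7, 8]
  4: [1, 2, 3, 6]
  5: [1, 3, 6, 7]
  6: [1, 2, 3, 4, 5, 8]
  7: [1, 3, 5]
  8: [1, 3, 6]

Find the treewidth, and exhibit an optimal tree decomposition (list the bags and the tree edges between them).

Treewidth 3.
One optimal decomposition is:
Bags: B1 = {1, 3, 4, 6}  B2 = {1, 3, 6, 8}  B3 = {1, 2, 4, 6}  B4 = {1, 3, 5, 6}  B5 = {1, 3, 5, 7}
Tree: B1–B2, B1–B3, B2–B4, B4–B5

The largest bag has 4 vertices, giving width 3; this decomposition certifies tw(G) ≤ 3. On the other hand G contains the 4-clique {1, 2, 4, 6}. A clique must lie in a single bag of any decomposition, so no decomposition can have width below 3. Hence tw(G) = 3 exactly.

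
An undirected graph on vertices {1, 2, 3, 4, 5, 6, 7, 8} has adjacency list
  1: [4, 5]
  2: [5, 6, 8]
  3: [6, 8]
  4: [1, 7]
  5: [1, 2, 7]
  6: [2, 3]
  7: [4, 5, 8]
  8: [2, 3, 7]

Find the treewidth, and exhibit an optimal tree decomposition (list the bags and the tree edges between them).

Each bag holds 3 vertices, so the decomposition has width 2, which upper-bounds the treewidth. The edges 1–4–7–5–1 form a cycle, so G is not a tree and its treewidth is at least 2. Combining the bounds, tw(G) = 2.

Treewidth 2.
One such decomposition:
Bags: B1 = {1, 4, 5}  B2 = {4, 5, 7}  B3 = {2, 5, 7}  B4 = {2, 7, 8}  B5 = {2, 6, 8}  B6 = {3, 6, 8}
Tree: B1–B2, B2–B3, B3–B4, B4–B5, B5–B6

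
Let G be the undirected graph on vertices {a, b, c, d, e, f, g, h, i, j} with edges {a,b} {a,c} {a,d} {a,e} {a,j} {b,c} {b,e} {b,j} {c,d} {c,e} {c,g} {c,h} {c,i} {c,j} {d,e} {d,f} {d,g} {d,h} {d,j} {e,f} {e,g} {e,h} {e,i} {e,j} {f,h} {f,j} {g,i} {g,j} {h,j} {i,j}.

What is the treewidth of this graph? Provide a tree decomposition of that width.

The largest bag has 5 vertices, giving width 4; this decomposition certifies tw(G) ≤ 4. For the lower bound, the 5 vertices {c, d, e, g, j} are pairwise adjacent, and any tree decomposition puts a clique entirely inside one bag — forcing width ≥ 4. The upper and lower bounds meet at 4, so that is the treewidth.

Treewidth 4.
One such decomposition:
Bags: B1 = {d, e, f, h, j}  B2 = {c, d, e, h, j}  B3 = {c, d, e, g, j}  B4 = {a, c, d, e, j}  B5 = {c, e, g, i, j}  B6 = {a, b, c, e, j}
Tree: B1–B2, B2–B3, B3–B4, B3–B5, B4–B6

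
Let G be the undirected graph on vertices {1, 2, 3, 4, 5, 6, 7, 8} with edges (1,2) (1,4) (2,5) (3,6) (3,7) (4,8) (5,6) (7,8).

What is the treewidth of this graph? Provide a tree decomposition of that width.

Every bag has size at most 3, so the width is 3 − 1 = 2 and tw(G) ≤ 2. The edges 2–1–4–8–7–3–6–5–2 form a cycle, so G is not a tree and its treewidth is at least 2. The upper and lower bounds meet at 2, so that is the treewidth.

Treewidth 2.
Bags: B1 = {1, 2, 4}  B2 = {2, 4, 8}  B3 = {2, 7, 8}  B4 = {2, 3, 7}  B5 = {2, 3, 6}  B6 = {2, 5, 6}
Tree: B1–B2, B2–B3, B3–B4, B4–B5, B5–B6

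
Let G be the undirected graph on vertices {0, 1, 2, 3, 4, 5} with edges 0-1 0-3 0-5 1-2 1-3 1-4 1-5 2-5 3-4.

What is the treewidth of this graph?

2

A width-2 tree decomposition is:
Bags: B1 = {0, 1, 5}  B2 = {1, 2, 5}  B3 = {0, 1, 3}  B4 = {1, 3, 4}
Tree: B1–B2, B1–B3, B3–B4
The largest bag has 3 vertices, giving width 2; this decomposition certifies tw(G) ≤ 2. Conversely, {0, 1, 3} is a clique of size 3, and the vertices of any clique must share a bag in every tree decomposition; so some bag has ≥ 3 vertices and tw(G) ≥ 2. Hence tw(G) = 2 exactly.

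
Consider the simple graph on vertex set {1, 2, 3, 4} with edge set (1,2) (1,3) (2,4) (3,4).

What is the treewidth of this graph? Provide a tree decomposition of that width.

The largest bag has 3 vertices, giving width 2; this decomposition certifies tw(G) ≤ 2. The edges 1–3–4–2–1 form a cycle, so G is not a tree and its treewidth is at least 2. Combining the bounds, tw(G) = 2.

Treewidth 2.
One optimal decomposition is:
Bags: B1 = {1, 3, 4}  B2 = {1, 2, 4}
Tree: B1–B2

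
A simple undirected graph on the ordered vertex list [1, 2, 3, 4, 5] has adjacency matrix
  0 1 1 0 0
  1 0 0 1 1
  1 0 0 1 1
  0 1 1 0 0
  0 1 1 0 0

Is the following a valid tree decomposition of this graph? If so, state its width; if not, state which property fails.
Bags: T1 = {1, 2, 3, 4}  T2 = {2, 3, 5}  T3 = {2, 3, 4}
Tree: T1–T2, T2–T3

No — bags containing vertex 4 are not connected in the tree.

A tree decomposition must satisfy three properties: every vertex lies in some bag; for every edge, both endpoints lie together in some bag; and for every vertex, the bags containing it form a connected subtree. Here bags containing vertex 4 are not connected in the tree, so the decomposition is invalid.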